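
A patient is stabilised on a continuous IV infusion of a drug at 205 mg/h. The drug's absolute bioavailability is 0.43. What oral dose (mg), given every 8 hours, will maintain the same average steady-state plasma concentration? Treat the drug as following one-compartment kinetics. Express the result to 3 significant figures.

3810 mg

To maintain the same Css, the systemic dosing rate must be unchanged: F·D/τ = infusion rate.
D = rate × τ / F = 205 × 8 / 0.43 = 3814 mg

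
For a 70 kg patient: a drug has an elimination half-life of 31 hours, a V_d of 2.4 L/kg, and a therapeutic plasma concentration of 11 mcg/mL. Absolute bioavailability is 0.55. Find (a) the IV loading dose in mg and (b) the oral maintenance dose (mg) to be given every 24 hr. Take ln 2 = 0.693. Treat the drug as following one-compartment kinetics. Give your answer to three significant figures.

(a) 1850 mg; (b) 1800 mg

Vd(total) = 70 kg × 2.4 L/kg = 168.0 L
LD = Vd × C = 168.0 × 11 = 1848 mg
CL = 0.693 × Vd / t½ = 0.693 × 168.0 / 31 = 3.756 L/h
D = CL × Css × τ / F = 3.756 × 11 × 24 / 0.55 = 1803 mg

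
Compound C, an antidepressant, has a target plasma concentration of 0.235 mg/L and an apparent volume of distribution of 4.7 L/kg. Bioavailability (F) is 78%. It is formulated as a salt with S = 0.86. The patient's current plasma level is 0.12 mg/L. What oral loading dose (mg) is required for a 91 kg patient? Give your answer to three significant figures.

Vd(total) = 91 kg × 4.7 L/kg = 427.7 L
Concentration deficit ΔC = 0.235 − 0.12 = 0.1150 mg/L
LD = Vd × ΔC / F / S = 427.7 × 0.1150 / 0.78 / 0.86 = 73.32 mg

73.3 mg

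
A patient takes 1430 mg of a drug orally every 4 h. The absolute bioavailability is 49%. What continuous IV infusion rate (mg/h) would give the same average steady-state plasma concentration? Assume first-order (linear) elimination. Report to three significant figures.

175 mg/h

Equivalent systemic input: infusion rate = F·D/τ.
Rate = 0.49 × 1430 / 4 = 175.2 mg/h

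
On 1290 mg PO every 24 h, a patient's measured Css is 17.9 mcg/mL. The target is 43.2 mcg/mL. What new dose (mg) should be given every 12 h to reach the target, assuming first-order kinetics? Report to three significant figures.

1560 mg

With linear kinetics, Css is proportional to dose rate (D/τ) at fixed clearance.
D₂ = D₁ × (Css,target / Css,current) × (τ₂/τ₁) = 1290 × (43.2/17.9) × (12/24) = 1557 mg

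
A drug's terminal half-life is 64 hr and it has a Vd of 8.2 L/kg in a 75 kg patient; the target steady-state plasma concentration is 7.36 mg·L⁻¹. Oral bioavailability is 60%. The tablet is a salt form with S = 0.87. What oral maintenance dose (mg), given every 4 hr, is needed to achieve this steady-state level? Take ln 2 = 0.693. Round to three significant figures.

376 mg

Vd = 8.2 L/kg × 75 kg = 615.0 L
CL = 0.693 × Vd / t½ = 0.693 × 615.0 / 64 = 6.659 L/h
D = CL × Css × τ / F / S = 6.659 × 7.36 × 4 / 0.6 / 0.87 = 375.6 mg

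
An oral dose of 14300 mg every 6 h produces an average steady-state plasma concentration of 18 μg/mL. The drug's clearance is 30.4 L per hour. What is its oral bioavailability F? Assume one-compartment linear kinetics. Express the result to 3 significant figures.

0.230

F·D/τ = CL·Css at steady state → F = CL·Css·τ / D.
F = 30.4 × 18 × 6 / 14300 = 0.230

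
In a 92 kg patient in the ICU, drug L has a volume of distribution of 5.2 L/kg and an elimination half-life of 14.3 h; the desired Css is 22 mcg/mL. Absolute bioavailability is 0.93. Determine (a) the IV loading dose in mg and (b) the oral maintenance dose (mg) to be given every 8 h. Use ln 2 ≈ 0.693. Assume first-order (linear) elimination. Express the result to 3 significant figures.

Vd(total) = 92 kg × 5.2 L/kg = 478.4 L
LD = Vd × C = 478.4 × 22 = 10520 mg
CL = 0.693 × Vd / t½ = 0.693 × 478.4 / 14.3 = 23.18 L/h
D = CL × Css × τ / F = 23.18 × 22 × 8 / 0.93 = 4387 mg

(a) 10500 mg; (b) 4390 mg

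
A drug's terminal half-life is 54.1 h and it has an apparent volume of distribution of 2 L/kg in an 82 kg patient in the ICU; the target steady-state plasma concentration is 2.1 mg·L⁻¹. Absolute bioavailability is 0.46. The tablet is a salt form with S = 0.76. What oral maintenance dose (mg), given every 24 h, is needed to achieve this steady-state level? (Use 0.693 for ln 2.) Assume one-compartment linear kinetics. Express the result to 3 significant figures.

Total Vd = 2 × 82 = 164.0 L
CL = ln 2 · Vd / t½ = 0.693 × 164.0 / 54.1 = 2.101 L/h
D = CL × Css × τ / F / S = 2.101 × 2.1 × 24 / 0.46 / 0.76 = 302.9 mg

303 mg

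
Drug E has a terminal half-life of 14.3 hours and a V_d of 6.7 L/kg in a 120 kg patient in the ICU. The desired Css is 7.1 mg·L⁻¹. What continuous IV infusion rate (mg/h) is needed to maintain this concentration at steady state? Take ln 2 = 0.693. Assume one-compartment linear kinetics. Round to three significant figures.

Vd = 6.7 L/kg × 120 kg = 804.0 L
CL = 0.693 × Vd / t½ = 0.693 × 804.0 / 14.3 = 38.96 L/h
Infusion rate = CL × Css = 38.96 × 7.1 = 276.6 mg/h

277 mg/h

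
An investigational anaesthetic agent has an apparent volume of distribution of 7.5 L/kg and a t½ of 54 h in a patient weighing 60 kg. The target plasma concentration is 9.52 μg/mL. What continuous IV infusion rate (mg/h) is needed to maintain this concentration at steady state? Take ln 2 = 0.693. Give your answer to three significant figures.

Vd(total) = 60 kg × 7.5 L/kg = 450.0 L
CL = ln 2 · Vd / t½ = 0.693 × 450.0 / 54 = 5.775 L/h
Infusion rate = CL × Css = 5.775 × 9.52 = 54.98 mg/h

55.0 mg/h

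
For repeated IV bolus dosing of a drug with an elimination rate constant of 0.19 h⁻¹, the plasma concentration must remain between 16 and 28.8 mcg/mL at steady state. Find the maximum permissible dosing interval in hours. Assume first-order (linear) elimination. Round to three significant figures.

3.09 h

Between IV bolus doses, concentration decays as C = C₀·e^(−kτ), so C_peak/C_trough = e^(kτ).
τ_max = ln(C_peak/C_trough) / k = ln(28.8/16) / 0.1900 = 0.5878 / 0.1900 = 3.094 h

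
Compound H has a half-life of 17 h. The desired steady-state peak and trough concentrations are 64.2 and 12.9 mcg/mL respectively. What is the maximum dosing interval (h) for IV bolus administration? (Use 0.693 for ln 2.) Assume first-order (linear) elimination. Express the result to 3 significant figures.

39.4 h

k = 0.693 / t½ = 0.693 / 17 = 0.04076 h⁻¹
Between IV bolus doses, concentration decays as C = C₀·e^(−kτ), so C_peak/C_trough = e^(kτ).
τ_max = ln(C_peak/C_trough) / k = ln(64.2/12.9) / 0.04076 = 1.605 / 0.04076 = 39.38 h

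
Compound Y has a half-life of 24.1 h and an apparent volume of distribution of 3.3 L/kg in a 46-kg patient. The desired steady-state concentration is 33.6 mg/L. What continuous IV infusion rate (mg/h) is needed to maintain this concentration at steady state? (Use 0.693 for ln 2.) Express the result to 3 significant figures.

Total Vd = 3.3 × 46 = 151.8 L
CL = 0.693 × Vd / t½ = 0.693 × 151.8 / 24.1 = 4.365 L/h
Infusion rate = CL × Css = 4.365 × 33.6 = 146.7 mg/h

147 mg/h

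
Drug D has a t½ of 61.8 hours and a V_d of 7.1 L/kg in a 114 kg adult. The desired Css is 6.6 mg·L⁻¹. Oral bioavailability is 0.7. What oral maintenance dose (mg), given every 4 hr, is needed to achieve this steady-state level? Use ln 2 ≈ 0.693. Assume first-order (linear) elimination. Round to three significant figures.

342 mg

Vd(total) = 114 kg × 7.1 L/kg = 809.4 L
CL = ln 2 · Vd / t½ = 0.693 × 809.4 / 61.8 = 9.076 L/h
D = CL × Css × τ / F = 9.076 × 6.6 × 4 / 0.7 = 342.3 mg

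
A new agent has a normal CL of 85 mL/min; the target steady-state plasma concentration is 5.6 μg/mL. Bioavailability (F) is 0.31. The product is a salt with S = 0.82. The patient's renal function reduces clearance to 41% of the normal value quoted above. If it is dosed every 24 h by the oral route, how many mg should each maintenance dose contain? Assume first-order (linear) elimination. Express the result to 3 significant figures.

CL = 85 mL/min × 60/1000 = 5.100 L/h
Patient clearance = 0.41 × 5.100 = 2.091 L/h
At steady state, dose per interval replaces the amount cleared in that interval: F·S·D/τ = CL·Css.
D = CL × Css × τ / F / S = 2.091 × 5.6 × 24 / 0.31 / 0.82 = 1106 mg

1110 mg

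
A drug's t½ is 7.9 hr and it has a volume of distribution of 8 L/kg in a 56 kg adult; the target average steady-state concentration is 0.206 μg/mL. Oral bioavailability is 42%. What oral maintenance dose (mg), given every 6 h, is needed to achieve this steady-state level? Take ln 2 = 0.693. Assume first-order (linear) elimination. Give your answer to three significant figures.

116 mg

Vd = 8 L/kg × 56 kg = 448.0 L
CL = 0.693 × Vd / t½ = 0.693 × 448.0 / 7.9 = 39.30 L/h
D = CL × Css × τ / F = 39.30 × 0.206 × 6 / 0.42 = 115.7 mg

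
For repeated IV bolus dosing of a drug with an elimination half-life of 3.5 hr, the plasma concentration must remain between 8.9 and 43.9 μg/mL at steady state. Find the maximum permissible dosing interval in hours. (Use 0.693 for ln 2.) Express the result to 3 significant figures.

8.06 h

k = 0.693 / t½ = 0.693 / 3.5 = 0.1980 h⁻¹
Between IV bolus doses, concentration decays as C = C₀·e^(−kτ), so C_peak/C_trough = e^(kτ).
τ_max = ln(C_peak/C_trough) / k = ln(43.9/8.9) / 0.1980 = 1.596 / 0.1980 = 8.061 h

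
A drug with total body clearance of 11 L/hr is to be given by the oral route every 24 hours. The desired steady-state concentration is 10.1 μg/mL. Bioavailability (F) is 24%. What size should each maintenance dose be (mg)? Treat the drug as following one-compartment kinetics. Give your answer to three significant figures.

11100 mg

D = CL × Css × τ / F = 11.00 × 10.1 × 24 / 0.24 = 11110 mg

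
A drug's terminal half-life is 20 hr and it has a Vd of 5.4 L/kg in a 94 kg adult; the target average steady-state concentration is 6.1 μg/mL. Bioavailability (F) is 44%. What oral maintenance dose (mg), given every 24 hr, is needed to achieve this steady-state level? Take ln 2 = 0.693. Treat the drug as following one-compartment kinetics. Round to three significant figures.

Total Vd = 5.4 × 94 = 507.6 L
CL = ln 2 · Vd / t½ = 0.693 × 507.6 / 20 = 17.59 L/h
D = CL × Css × τ / F = 17.59 × 6.1 × 24 / 0.44 = 5853 mg

5850 mg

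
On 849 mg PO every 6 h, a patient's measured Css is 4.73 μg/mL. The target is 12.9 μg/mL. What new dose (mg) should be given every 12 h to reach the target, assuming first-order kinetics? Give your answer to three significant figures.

For first-order elimination, Css ∝ F·D/(CL·τ); F and CL are unchanged, so Css ∝ D/τ.
D₂ = D₁ × (Css,target / Css,current) × (τ₂/τ₁) = 849 × (12.9/4.73) × (12/6) = 4631 mg

4630 mg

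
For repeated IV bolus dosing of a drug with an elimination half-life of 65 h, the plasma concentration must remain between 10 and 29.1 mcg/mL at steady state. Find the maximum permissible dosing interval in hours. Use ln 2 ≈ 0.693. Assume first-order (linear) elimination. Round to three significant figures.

100 h

k = 0.693 / t½ = 0.693 / 65 = 0.01066 h⁻¹
Between IV bolus doses, concentration decays as C = C₀·e^(−kτ), so C_peak/C_trough = e^(kτ).
τ_max = ln(C_peak/C_trough) / k = ln(29.1/10) / 0.01066 = 1.068 / 0.01066 = 100.2 h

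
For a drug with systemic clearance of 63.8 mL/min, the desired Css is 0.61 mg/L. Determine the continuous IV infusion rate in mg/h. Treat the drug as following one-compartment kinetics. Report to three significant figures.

2.34 mg/h

CL = 63.8 mL/min = 63.8 × 0.06 = 3.828 L/h
Infusion rate = CL · Css = 3.828 L/h × 0.61 mg/L = 2.335 mg/h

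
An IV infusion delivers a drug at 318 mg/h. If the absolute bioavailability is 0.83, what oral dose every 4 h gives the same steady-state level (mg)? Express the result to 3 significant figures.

To maintain the same Css, the systemic dosing rate must be unchanged: F·D/τ = infusion rate.
D = rate × τ / F = 318 × 4 / 0.83 = 1533 mg

1530 mg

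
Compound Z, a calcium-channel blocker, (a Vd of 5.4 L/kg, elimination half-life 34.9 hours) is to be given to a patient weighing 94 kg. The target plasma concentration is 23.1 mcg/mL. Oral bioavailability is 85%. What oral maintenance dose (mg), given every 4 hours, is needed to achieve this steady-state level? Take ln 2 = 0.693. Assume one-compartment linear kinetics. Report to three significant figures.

Vd(total) = 94 kg × 5.4 L/kg = 507.6 L
CL = ln 2 · Vd / t½ = 0.693 × 507.6 / 34.9 = 10.08 L/h
D = CL × Css × τ / F = 10.08 × 23.1 × 4 / 0.85 = 1096 mg

1100 mg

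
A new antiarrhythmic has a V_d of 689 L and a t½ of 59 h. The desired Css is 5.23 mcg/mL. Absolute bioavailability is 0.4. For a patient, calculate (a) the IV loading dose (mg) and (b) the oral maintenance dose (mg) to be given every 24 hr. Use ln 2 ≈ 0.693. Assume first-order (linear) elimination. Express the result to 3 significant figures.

LD = Vd × C = 689.0 × 5.23 = 3603 mg
CL = 0.693 × Vd / t½ = 0.693 × 689.0 / 59 = 8.093 L/h
D = CL × Css × τ / F = 8.093 × 5.23 × 24 / 0.4 = 2540 mg

(a) 3600 mg; (b) 2540 mg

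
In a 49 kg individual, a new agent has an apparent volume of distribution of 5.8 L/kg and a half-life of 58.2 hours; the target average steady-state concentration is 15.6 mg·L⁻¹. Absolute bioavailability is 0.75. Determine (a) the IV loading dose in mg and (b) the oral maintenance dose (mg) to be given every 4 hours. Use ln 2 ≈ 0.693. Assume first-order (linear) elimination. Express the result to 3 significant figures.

Total Vd = 5.8 × 49 = 284.2 L
LD = Vd × C = 284.2 × 15.6 = 4434 mg
CL = 0.693 × Vd / t½ = 0.693 × 284.2 / 58.2 = 3.384 L/h
D = CL × Css × τ / F = 3.384 × 15.6 × 4 / 0.75 = 281.5 mg

(a) 4430 mg; (b) 282 mg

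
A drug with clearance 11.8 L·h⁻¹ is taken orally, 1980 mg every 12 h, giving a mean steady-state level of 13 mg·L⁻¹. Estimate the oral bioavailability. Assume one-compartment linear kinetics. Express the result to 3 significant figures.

F·D/τ = CL·Css at steady state → F = CL·Css·τ / D.
F = 11.8 × 13 × 12 / 1980 = 0.930

0.930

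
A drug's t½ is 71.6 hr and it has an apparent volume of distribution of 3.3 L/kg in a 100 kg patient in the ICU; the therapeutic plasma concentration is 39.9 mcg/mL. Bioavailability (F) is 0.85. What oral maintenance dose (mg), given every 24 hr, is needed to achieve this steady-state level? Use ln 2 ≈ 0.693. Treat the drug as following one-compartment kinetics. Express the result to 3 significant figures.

3600 mg

Vd = 3.3 L/kg × 100 kg = 330.0 L
CL = ln 2 · Vd / t½ = 0.693 × 330.0 / 71.6 = 3.194 L/h
D = CL × Css × τ / F = 3.194 × 39.9 × 24 / 0.85 = 3598 mg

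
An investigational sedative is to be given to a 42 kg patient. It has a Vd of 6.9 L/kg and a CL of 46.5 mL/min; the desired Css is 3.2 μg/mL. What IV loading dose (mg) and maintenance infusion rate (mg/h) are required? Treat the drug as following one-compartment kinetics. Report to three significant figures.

Vd(total) = 42 kg × 6.9 L/kg = 289.8 L
Loading: fill Vd to C_target → 289.8 L × 3.2 mg/L = 927.4 mg
Convert clearance: 46.5 mL/min × 60 min/h ÷ 1000 mL/L = 2.790 L/h
Maintenance infusion rate = CL × Css = 2.790 × 3.2 = 8.928 mg/h

(a) 927 mg; (b) 8.93 mg/h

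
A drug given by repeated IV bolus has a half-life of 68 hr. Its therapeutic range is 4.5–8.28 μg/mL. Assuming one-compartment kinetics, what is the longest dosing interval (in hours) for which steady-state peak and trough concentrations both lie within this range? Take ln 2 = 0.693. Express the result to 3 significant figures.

k = 0.693 / t½ = 0.693 / 68 = 0.01019 h⁻¹
Between IV bolus doses, concentration decays as C = C₀·e^(−kτ), so C_peak/C_trough = e^(kτ).
τ_max = ln(C_peak/C_trough) / k = ln(8.28/4.5) / 0.01019 = 0.6098 / 0.01019 = 59.84 h

59.8 h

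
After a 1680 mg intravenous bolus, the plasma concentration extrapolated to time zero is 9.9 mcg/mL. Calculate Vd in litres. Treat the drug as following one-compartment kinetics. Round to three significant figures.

Immediately after an IV bolus, C₀ = Dose / Vd, so Vd = Dose / C₀.
Vd = 1680 / 9.9 = 169.7 L

170 L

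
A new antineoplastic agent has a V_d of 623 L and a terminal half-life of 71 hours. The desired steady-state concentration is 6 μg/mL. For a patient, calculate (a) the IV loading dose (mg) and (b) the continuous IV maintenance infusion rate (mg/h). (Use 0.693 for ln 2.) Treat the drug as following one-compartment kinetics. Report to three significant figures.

(a) 3740 mg; (b) 36.5 mg/h

LD = Vd × C = 623.0 × 6 = 3738 mg
CL = 0.693 × Vd / t½ = 0.693 × 623.0 / 71 = 6.081 L/h
Infusion rate = CL × Css = 6.081 × 6 = 36.49 mg/h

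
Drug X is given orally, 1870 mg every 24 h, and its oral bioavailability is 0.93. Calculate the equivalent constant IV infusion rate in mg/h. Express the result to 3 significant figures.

72.5 mg/h

Equivalent systemic input: infusion rate = F·D/τ.
Rate = 0.93 × 1870 / 24 = 72.46 mg/h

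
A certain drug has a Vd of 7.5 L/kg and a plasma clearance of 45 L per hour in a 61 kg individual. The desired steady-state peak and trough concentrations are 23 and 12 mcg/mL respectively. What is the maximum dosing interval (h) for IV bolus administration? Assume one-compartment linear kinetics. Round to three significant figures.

6.61 h

Vd = 7.5 L/kg × 61 kg = 457.5 L
k = CL / Vd = 45.00 / 457.5 = 0.09836 h⁻¹
Between IV bolus doses, concentration decays as C = C₀·e^(−kτ), so C_peak/C_trough = e^(kτ).
τ_max = ln(C_peak/C_trough) / k = ln(23/12) / 0.09836 = 0.6506 / 0.09836 = 6.614 h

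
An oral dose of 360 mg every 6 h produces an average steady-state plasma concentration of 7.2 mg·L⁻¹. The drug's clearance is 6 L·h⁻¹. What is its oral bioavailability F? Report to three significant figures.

0.720

F·D/τ = CL·Css at steady state → F = CL·Css·τ / D.
F = 6 × 7.2 × 6 / 360 = 0.720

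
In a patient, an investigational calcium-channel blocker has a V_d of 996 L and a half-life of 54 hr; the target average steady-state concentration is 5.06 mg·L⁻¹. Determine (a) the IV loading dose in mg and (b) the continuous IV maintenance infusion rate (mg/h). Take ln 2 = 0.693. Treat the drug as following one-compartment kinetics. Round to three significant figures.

LD = Vd × C = 996.0 × 5.06 = 5040 mg
CL = 0.693 × Vd / t½ = 0.693 × 996.0 / 54 = 12.78 L/h
Infusion rate = CL × Css = 12.78 × 5.06 = 64.67 mg/h

(a) 5040 mg; (b) 64.7 mg/h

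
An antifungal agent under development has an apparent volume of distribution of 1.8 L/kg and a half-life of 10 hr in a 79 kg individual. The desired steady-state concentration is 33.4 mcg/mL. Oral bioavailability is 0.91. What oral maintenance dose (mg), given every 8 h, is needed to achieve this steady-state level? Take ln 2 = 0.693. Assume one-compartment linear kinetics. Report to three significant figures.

Vd(total) = 79 kg × 1.8 L/kg = 142.2 L
CL = ln 2 · Vd / t½ = 0.693 × 142.2 / 10 = 9.854 L/h
D = CL × Css × τ / F = 9.854 × 33.4 × 8 / 0.91 = 2893 mg

2890 mg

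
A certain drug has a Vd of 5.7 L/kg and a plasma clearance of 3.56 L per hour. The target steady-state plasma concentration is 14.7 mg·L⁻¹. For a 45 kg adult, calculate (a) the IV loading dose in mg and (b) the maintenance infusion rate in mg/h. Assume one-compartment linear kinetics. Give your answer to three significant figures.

(a) 3770 mg; (b) 52.3 mg/h

Vd(total) = 45 kg × 5.7 L/kg = 256.5 L
Loading: fill Vd to C_target → 256.5 L × 14.7 mg/L = 3771 mg
Maintenance infusion rate = CL × Css = 3.560 × 14.7 = 52.33 mg/h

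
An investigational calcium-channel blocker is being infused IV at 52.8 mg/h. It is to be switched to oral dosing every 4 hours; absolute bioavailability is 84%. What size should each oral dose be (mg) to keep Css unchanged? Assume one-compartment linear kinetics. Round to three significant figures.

To maintain the same Css, the systemic dosing rate must be unchanged: F·D/τ = infusion rate.
D = rate × τ / F = 52.8 × 4 / 0.84 = 251.4 mg

251 mg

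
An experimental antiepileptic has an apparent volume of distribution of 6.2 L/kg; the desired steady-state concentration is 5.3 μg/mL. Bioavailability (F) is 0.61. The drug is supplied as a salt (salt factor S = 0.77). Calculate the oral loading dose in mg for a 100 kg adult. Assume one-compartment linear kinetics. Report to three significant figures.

7000 mg

Total Vd = 6.2 × 100 = 620.0 L
LD = Vd × C / F / S = 620.0 × 5.300 / 0.61 / 0.77 = 6996 mg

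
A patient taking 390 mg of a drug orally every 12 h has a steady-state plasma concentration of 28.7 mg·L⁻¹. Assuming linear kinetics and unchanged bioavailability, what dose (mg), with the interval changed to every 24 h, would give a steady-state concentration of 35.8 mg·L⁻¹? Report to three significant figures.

With linear kinetics, Css is proportional to dose rate (D/τ) at fixed clearance.
D₂ = D₁ × (Css,target / Css,current) × (τ₂/τ₁) = 390 × (35.8/28.7) × (24/12) = 973.0 mg

973 mg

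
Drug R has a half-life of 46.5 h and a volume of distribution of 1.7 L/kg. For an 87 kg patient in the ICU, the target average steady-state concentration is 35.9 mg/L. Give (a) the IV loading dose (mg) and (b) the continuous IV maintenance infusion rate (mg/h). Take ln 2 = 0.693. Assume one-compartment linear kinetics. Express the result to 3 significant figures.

(a) 5310 mg; (b) 79.1 mg/h

Vd = 1.7 L/kg × 87 kg = 147.9 L
LD = Vd × C = 147.9 × 35.9 = 5310 mg
CL = 0.693 × Vd / t½ = 0.693 × 147.9 / 46.5 = 2.204 L/h
Infusion rate = CL × Css = 2.204 × 35.9 = 79.12 mg/h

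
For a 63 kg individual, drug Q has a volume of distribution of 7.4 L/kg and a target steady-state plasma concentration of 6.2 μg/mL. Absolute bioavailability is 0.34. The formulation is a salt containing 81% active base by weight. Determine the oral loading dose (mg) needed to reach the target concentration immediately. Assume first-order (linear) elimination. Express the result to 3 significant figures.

Total Vd = 7.4 × 63 = 466.2 L
LD = Vd × C / F / S = 466.2 × 6.200 / 0.34 / 0.81 = 10500 mg

10500 mg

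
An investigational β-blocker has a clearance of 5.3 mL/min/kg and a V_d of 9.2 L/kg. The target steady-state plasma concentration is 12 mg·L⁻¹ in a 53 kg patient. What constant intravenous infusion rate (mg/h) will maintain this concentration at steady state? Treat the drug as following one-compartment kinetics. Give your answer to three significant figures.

202 mg/h

CL = 5.3 mL/min/kg × 53 kg = 280.9 mL/min = 280.9 × 60/1000 = 16.85 L/h
Infusion rate = CL · Css = 16.85 L/h × 12 mg/L = 202.2 mg/h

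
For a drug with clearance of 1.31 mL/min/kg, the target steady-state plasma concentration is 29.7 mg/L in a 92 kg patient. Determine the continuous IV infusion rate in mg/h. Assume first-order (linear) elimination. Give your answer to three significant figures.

CL = 1.31 mL/min/kg × 92 kg = 120.5 mL/min = 120.5 × 60/1000 = 7.230 L/h
Infusion rate = CL · Css = 7.230 L/h × 29.7 mg/L = 214.7 mg/h

215 mg/h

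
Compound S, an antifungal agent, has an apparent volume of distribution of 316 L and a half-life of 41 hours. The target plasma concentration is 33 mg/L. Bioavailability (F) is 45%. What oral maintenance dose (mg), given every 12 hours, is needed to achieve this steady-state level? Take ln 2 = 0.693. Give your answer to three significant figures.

4700 mg

CL = ln 2 · Vd / t½ = 0.693 × 316.0 / 41 = 5.341 L/h
D = CL × Css × τ / F = 5.341 × 33 × 12 / 0.45 = 4700 mg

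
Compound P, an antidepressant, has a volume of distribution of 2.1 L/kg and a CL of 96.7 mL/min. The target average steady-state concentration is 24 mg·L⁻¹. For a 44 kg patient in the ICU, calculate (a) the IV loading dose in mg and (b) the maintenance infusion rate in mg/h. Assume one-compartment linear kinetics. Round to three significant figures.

(a) 2220 mg; (b) 139 mg/h

Vd(total) = 44 kg × 2.1 L/kg = 92.40 L
LD = Vd · C_target = 92.40 × 24 = 2218 mg
CL = 96.7 mL/min × 60/1000 = 5.802 L/h
Maintenance: replace elimination → rate = CL × Css = 5.802 × 24 = 139.2 mg/h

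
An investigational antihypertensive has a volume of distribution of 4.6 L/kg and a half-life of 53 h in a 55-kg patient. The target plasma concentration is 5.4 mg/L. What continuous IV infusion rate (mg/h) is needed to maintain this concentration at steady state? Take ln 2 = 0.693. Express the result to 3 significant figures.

Vd = 4.6 L/kg × 55 kg = 253.0 L
k = 0.693/53 = 0.01308 h⁻¹, so CL = k·Vd = 0.01308 × 253.0 = 3.309 L/h
Infusion rate = CL × Css = 3.309 × 5.4 = 17.87 mg/h

17.9 mg/h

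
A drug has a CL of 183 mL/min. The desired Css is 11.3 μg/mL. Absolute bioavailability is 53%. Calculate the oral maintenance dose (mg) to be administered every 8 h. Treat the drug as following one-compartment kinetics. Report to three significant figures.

CL = 183 mL/min × 60/1000 = 10.98 L/h
D = CL × Css × τ / F = 10.98 × 11.3 × 8 / 0.53 = 1873 mg

1870 mg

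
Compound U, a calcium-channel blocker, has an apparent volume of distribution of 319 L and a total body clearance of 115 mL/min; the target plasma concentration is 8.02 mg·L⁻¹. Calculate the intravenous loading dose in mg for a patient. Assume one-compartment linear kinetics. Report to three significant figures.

LD = Vd × C = 319.0 × 8.020 = 2558 mg

2560 mg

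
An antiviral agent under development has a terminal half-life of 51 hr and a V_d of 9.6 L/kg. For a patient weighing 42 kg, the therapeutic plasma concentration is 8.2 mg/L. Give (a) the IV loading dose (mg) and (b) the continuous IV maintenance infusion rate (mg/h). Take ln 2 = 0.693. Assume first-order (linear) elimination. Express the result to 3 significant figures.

Vd = 9.6 L/kg × 42 kg = 403.2 L
LD = Vd × C = 403.2 × 8.2 = 3306 mg
CL = 0.693 × Vd / t½ = 0.693 × 403.2 / 51 = 5.479 L/h
Infusion rate = CL × Css = 5.479 × 8.2 = 44.93 mg/h

(a) 3310 mg; (b) 44.9 mg/h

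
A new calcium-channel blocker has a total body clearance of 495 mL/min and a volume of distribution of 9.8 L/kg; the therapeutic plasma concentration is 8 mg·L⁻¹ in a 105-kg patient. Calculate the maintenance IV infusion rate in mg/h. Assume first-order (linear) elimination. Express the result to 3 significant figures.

Convert clearance: 495 mL/min × 60 min/h ÷ 1000 mL/L = 29.70 L/h
Rate = CL × Css = 29.70 × 8 = 237.6 mg/h

238 mg/h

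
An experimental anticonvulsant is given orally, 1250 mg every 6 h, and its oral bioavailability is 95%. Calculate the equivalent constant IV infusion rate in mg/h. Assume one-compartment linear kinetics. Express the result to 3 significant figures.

198 mg/h

Equivalent systemic input: infusion rate = F·D/τ.
Rate = 0.95 × 1250 / 6 = 197.9 mg/h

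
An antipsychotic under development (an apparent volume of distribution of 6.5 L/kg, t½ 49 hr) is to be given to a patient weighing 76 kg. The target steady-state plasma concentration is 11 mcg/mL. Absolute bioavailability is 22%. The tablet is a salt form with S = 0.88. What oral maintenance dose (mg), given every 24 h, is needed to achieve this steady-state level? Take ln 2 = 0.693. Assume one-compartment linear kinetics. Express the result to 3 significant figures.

9530 mg

Vd = 6.5 L/kg × 76 kg = 494.0 L
CL = ln 2 · Vd / t½ = 0.693 × 494.0 / 49 = 6.987 L/h
D = CL × Css × τ / F / S = 6.987 × 11 × 24 / 0.22 / 0.88 = 9528 mg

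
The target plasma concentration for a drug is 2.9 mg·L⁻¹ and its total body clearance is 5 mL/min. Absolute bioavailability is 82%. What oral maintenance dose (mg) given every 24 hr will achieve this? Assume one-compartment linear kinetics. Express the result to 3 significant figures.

CL = 5 mL/min × 60/1000 = 0.3000 L/h
D = CL × Css × τ / F = 0.3000 × 2.9 × 24 / 0.82 = 25.46 mg

25.5 mg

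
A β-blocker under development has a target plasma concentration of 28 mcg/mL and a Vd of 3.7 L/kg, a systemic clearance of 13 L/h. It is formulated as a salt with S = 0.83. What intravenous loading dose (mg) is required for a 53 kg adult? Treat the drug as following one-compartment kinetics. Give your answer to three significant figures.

Total Vd = 3.7 × 53 = 196.1 L
The loading dose fills Vd to the target concentration.
LD = Vd × C / S = 196.1 × 28.00 / 0.83 = 6615 mg

6620 mg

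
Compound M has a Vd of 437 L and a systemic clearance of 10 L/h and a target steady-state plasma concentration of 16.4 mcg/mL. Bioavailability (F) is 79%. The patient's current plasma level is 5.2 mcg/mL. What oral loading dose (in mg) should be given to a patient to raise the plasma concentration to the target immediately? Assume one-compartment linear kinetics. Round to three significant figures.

Concentration deficit ΔC = 16.4 − 5.2 = 11.20 mg/L
LD = Vd × ΔC / F = 437.0 × 11.20 / 0.79 = 6195 mg

6200 mg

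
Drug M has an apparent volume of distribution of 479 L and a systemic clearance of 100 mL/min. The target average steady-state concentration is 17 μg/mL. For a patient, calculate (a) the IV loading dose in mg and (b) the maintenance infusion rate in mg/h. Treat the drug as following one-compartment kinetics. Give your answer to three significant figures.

(a) 8140 mg; (b) 102 mg/h

LD = Vd · C_target = 479.0 × 17 = 8143 mg
Convert clearance: 100 mL/min × 60 min/h ÷ 1000 mL/L = 6.000 L/h
Infusion rate = 6.000 L/h × 17 mg/L = 102.0 mg/h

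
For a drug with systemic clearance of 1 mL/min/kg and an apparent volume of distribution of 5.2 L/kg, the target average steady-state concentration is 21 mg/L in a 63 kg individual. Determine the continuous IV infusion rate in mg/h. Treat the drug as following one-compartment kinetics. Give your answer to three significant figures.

CL = 1 mL/min/kg × 63 kg = 63.00 mL/min = 63.00 × 60/1000 = 3.780 L/h
Infusion rate = CL · Css = 3.780 L/h × 21 mg/L = 79.38 mg/h

79.4 mg/h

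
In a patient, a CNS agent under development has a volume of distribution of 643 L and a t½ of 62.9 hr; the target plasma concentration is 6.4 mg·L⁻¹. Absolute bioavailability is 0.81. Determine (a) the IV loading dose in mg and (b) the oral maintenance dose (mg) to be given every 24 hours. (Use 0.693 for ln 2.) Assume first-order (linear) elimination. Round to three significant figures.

LD = Vd × C = 643.0 × 6.4 = 4115 mg
CL = 0.693 × Vd / t½ = 0.693 × 643.0 / 62.9 = 7.084 L/h
D = CL × Css × τ / F = 7.084 × 6.4 × 24 / 0.81 = 1343 mg

(a) 4120 mg; (b) 1340 mg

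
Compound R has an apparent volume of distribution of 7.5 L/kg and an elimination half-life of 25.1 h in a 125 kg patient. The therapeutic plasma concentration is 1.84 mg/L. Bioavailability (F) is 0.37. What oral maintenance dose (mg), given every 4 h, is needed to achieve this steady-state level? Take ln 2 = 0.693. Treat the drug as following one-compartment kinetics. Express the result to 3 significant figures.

Vd = 7.5 L/kg × 125 kg = 937.5 L
k = 0.693/25.1 = 0.02761 h⁻¹, so CL = k·Vd = 0.02761 × 937.5 = 25.88 L/h
D = CL × Css × τ / F = 25.88 × 1.84 × 4 / 0.37 = 514.8 mg

515 mg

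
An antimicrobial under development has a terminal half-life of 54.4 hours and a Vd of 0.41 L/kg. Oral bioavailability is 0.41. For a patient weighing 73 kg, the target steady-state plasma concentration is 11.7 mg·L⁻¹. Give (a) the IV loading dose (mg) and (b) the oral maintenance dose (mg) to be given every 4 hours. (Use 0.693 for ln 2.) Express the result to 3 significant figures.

(a) 350 mg; (b) 43.5 mg

Total Vd = 0.41 × 73 = 29.93 L
LD = Vd × C = 29.93 × 11.7 = 350.2 mg
CL = 0.693 × Vd / t½ = 0.693 × 29.93 / 54.4 = 0.3813 L/h
D = CL × Css × τ / F = 0.3813 × 11.7 × 4 / 0.41 = 43.52 mg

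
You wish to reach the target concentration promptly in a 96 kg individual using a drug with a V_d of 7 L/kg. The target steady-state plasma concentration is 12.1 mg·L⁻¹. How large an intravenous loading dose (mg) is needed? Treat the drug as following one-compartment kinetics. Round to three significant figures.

8130 mg

Vd = 7 L/kg × 96 kg = 672.0 L
The loading dose fills Vd to the target concentration.
LD = Vd × C = 672.0 × 12.10 = 8131 mg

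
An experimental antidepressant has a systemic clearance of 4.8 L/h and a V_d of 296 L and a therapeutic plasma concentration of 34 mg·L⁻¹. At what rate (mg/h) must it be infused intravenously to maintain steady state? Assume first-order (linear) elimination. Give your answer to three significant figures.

Rate = CL × Css = 4.800 × 34 = 163.2 mg/h

163 mg/h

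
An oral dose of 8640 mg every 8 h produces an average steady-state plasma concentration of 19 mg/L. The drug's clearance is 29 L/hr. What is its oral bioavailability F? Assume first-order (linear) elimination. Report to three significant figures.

0.510

F·D/τ = CL·Css at steady state → F = CL·Css·τ / D.
F = 29 × 19 × 8 / 8640 = 0.510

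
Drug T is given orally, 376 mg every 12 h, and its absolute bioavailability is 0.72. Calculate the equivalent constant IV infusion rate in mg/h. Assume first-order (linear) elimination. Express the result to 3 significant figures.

22.6 mg/h

Equivalent systemic input: infusion rate = F·D/τ.
Rate = 0.72 × 376 / 12 = 22.56 mg/h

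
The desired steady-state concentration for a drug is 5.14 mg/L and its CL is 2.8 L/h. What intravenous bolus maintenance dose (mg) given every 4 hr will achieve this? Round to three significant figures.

57.6 mg

D = CL × Css × τ = 2.800 × 5.14 × 4 = 57.57 mg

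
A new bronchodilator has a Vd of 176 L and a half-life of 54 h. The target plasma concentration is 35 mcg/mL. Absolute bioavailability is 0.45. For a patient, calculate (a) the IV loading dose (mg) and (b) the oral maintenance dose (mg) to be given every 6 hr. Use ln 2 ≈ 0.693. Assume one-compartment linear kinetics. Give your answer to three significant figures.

(a) 6160 mg; (b) 1050 mg

LD = Vd × C = 176.0 × 35 = 6160 mg
CL = 0.693 × Vd / t½ = 0.693 × 176.0 / 54 = 2.259 L/h
D = CL × Css × τ / F = 2.259 × 35 × 6 / 0.45 = 1054 mg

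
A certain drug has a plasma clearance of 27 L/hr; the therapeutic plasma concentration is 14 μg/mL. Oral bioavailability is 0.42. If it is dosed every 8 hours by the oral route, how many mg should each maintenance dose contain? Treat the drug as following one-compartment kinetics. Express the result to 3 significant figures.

At steady state, dose per interval replaces the amount cleared in that interval: F·D/τ = CL·Css.
D = CL × Css × τ / F = 27.00 × 14 × 8 / 0.42 = 7200 mg

7200 mg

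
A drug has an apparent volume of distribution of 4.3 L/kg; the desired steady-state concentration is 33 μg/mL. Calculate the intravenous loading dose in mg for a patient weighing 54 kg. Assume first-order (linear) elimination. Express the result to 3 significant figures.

Vd(total) = 54 kg × 4.3 L/kg = 232.2 L
The loading dose fills Vd to the target concentration.
LD = Vd × C = 232.2 × 33.00 = 7663 mg

7660 mg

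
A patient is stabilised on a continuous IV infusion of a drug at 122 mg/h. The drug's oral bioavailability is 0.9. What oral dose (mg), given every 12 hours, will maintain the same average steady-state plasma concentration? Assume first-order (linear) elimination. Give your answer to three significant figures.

To maintain the same Css, the systemic dosing rate must be unchanged: F·D/τ = infusion rate.
D = rate × τ / F = 122 × 12 / 0.9 = 1627 mg

1630 mg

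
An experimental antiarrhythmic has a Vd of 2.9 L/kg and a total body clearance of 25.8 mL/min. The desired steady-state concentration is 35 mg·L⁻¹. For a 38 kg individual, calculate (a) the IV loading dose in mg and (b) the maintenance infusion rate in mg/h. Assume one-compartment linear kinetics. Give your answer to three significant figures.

(a) 3860 mg; (b) 54.2 mg/h

Total Vd = 2.9 × 38 = 110.2 L
LD = Vd · C_target = 110.2 × 35 = 3857 mg
CL = 25.8 mL/min = 25.8 × 0.06 = 1.548 L/h
Infusion rate = 1.548 L/h × 35 mg/L = 54.18 mg/h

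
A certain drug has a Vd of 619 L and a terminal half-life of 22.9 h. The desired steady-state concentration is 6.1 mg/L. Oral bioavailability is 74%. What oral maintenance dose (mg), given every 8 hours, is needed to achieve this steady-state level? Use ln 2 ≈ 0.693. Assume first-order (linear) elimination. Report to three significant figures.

1240 mg

CL = ln 2 · Vd / t½ = 0.693 × 619.0 / 22.9 = 18.73 L/h
D = CL × Css × τ / F = 18.73 × 6.1 × 8 / 0.74 = 1235 mg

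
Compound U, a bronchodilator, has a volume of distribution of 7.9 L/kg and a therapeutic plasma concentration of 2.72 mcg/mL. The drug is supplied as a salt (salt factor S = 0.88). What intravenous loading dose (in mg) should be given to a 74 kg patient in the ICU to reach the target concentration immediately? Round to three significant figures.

Vd(total) = 74 kg × 7.9 L/kg = 584.6 L
LD = Vd × C / S = 584.6 × 2.720 / 0.88 = 1807 mg

1810 mg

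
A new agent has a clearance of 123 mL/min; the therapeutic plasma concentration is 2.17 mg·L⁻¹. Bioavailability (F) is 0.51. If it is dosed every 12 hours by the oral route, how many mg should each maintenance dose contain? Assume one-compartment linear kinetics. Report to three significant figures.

377 mg

Convert clearance: 123 mL/min × 60 min/h ÷ 1000 mL/L = 7.380 L/h
D = CL × Css × τ / F = 7.380 × 2.17 × 12 / 0.51 = 376.8 mg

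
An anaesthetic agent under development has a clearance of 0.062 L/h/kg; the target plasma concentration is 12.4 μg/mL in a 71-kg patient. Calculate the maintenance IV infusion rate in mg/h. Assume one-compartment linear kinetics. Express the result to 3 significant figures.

CL = 0.062 L/h/kg × 71 kg = 4.402 L/h
Infusion rate = CL · Css = 4.402 L/h × 12.4 mg/L = 54.58 mg/h

54.6 mg/h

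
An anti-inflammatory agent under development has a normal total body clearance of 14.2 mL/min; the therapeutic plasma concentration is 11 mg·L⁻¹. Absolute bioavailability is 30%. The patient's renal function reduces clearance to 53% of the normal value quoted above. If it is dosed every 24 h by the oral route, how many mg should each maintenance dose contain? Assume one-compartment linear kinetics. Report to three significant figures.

CL = 14.2 mL/min × 60/1000 = 0.8520 L/h
Patient clearance = 0.53 × 0.8520 = 0.4516 L/h
D = CL × Css × τ / F = 0.4516 × 11 × 24 / 0.3 = 397.4 mg

397 mg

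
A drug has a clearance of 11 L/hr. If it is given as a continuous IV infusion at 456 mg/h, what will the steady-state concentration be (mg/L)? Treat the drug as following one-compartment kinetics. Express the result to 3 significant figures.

41.5 mg/L

Css = rate / CL = 456 / 11.00 = 41.45 mg/L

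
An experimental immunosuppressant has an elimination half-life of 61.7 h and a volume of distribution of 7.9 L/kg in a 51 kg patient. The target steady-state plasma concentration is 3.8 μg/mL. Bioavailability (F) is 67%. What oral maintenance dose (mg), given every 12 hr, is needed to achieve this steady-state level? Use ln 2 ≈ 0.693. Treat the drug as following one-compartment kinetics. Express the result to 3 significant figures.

Vd(total) = 51 kg × 7.9 L/kg = 402.9 L
CL = 0.693 × Vd / t½ = 0.693 × 402.9 / 61.7 = 4.525 L/h
D = CL × Css × τ / F = 4.525 × 3.8 × 12 / 0.67 = 308.0 mg

308 mg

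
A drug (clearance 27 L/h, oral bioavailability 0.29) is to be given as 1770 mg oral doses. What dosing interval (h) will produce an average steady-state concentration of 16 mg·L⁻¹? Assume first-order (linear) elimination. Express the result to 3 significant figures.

F·D/τ = CL·Css → τ = F·D / (CL·Css).
τ = 0.29 × 1770 / (27 × 16) = 1.188 h

1.19 h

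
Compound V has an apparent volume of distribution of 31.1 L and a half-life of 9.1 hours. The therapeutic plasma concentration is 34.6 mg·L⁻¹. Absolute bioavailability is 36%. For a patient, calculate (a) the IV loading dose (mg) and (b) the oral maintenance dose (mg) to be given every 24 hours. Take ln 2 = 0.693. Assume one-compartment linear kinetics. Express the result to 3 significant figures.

(a) 1080 mg; (b) 5460 mg

LD = Vd × C = 31.10 × 34.6 = 1076 mg
CL = 0.693 × Vd / t½ = 0.693 × 31.10 / 9.1 = 2.368 L/h
D = CL × Css × τ / F = 2.368 × 34.6 × 24 / 0.36 = 5462 mg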